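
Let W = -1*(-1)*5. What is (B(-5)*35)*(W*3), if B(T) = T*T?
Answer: 13125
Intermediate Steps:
B(T) = T²
W = 5 (W = 1*5 = 5)
(B(-5)*35)*(W*3) = ((-5)²*35)*(5*3) = (25*35)*15 = 875*15 = 13125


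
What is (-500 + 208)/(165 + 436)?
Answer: -292/601 ≈ -0.48586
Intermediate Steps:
(-500 + 208)/(165 + 436) = -292/601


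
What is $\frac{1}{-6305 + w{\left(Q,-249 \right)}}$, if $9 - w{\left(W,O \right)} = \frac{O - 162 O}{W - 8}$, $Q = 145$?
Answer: $- \frac{137}{902641} \approx -0.00015178$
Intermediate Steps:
$w{\left(W,O \right)} = 9 + \frac{161 O}{-8 + W}$ ($w{\left(W,O \right)} = 9 - \frac{O - 162 O}{W - 8} = 9 - \frac{\left(-161\right) O}{-8 + W} = 9 - - \frac{161 O}{-8 + W} = 9 + \frac{161 O}{-8 + W}$)
$\frac{1}{-6305 + w{\left(Q,-249 \right)}} = \frac{1}{-6305 + \frac{-72 + 9 \cdot 145 + 161 \left(-249\right)}{-8 + 145}} = \frac{1}{-6305 + \frac{-72 + 1305 - 40089}{137}} = \frac{1}{-6305 + \frac{1}{137} \left(-38856\right)} = \frac{1}{-6305 - \frac{38856}{137}} = \frac{1}{- \frac{902641}{137}} = - \frac{137}{902641}$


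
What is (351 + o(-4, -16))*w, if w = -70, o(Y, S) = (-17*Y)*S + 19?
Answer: 50260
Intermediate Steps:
o(Y, S) = 19 - 17*S*Y (o(Y, S) = -17*S*Y + 19 = 19 - 17*S*Y)
(351 + o(-4, -16))*w = (351 + (19 - 17*(-16)*(-4)))*(-70) = (351 + (19 - 1088))*(-70) = (351 - 1069)*(-70) = -718*(-70) = 50260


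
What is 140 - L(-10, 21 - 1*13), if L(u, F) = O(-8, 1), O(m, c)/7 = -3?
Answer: 161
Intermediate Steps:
O(m, c) = -21 (O(m, c) = 7*(-3) = -21)
L(u, F) = -21
140 - L(-10, 21 - 1*13) = 140 - 1*(-21) = 140 + 21 = 161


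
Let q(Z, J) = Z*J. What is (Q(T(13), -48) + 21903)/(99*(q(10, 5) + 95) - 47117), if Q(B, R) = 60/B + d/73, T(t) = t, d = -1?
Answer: -10395157/15545569 ≈ -0.66869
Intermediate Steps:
q(Z, J) = J*Z
Q(B, R) = -1/73 + 60/B (Q(B, R) = 60/B - 1/73 = -1/73 + 60/B)
(Q(T(13), -48) + 21903)/(99*(q(10, 5) + 95) - 47117) = ((1/73)*(4380 - 1*13)/13 + 21903)/(99*(5*10 + 95) - 47117) = ((1/73)*(1/13)*(4380 - 13) + 21903)/(99*(50 + 95) - 47117) = ((1/73)*(1/13)*4367 + 21903)/(99*145 - 47117) = (4367/949 + 21903)/(14355 - 47117) = (20790314/949)/(-32762) = (20790314/949)*(-1/32762) = -10395157/15545569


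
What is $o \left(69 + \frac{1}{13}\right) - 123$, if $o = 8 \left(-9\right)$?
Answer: $- \frac{66255}{13} \approx -5096.5$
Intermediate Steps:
$o = -72$
$o \left(69 + \frac{1}{13}\right) - 123 = - 72 \left(69 + \frac{1}{13}\right) - 123 = \left(-72\right) \frac{898}{13} - 123 = - \frac{64656}{13} - 123 = - \frac{66255}{13}$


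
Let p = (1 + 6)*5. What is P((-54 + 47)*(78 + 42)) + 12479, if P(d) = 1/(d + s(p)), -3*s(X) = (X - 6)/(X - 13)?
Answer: 692197585/55469 ≈ 12479.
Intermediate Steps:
p = 35 (p = 7*5 = 35)
s(X) = -(-6 + X)/(3*(-13 + X)) (s(X) = -(X - 6)/(3*(X - 13)) = -(-6 + X)/(3*(-13 + X)))
P(d) = 1/(-29/66 + d) (P(d) = 1/(d + (6 - 1*35)/(3*(-13 + 35))) = 1/(d + (⅓)*(6 - 35)/22) = 1/(d + (⅓)*(1/22)*(-29)) = 1/(d - 29/66) = 1/(-29/66 + d))
P((-54 + 47)*(78 + 42)) + 12479 = 66/(-29 + 66*((-54 + 47)*(78 + 42))) + 12479 = 66/(-29 + 66*(-7*120)) + 12479 = 66/(-29 + 66*(-840)) + 12479 = 66/(-29 - 55440) + 12479 = 66/(-55469) + 12479 = 66*(-1/55469) + 12479 = -66/55469 + 12479 = 692197585/55469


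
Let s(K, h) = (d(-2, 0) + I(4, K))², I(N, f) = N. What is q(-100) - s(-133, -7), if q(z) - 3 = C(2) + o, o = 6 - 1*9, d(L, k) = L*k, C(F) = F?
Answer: -14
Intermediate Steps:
o = -3 (o = 6 - 9 = -3)
s(K, h) = 16 (s(K, h) = (-2*0 + 4)² = (0 + 4)² = 4² = 16)
q(z) = 2 (q(z) = 3 + (2 - 3) = 3 - 1 = 2)
q(-100) - s(-133, -7) = 2 - 1*16 = 2 - 16 = -14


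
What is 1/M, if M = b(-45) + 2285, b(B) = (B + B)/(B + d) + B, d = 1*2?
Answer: 43/96410 ≈ 0.00044601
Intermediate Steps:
d = 2
b(B) = B + 2*B/(2 + B) (b(B) = (B + B)/(B + 2) + B = (2*B)/(2 + B) + B = 2*B/(2 + B) + B = B + 2*B/(2 + B))
M = 96410/43 (M = -45*(4 - 45)/(2 - 45) + 2285 = -45*(-41)/(-43) + 2285 = -45*(-1/43)*(-41) + 2285 = -1845/43 + 2285 = 96410/43 ≈ 2242.1)
1/M = 1/(96410/43) = 43/96410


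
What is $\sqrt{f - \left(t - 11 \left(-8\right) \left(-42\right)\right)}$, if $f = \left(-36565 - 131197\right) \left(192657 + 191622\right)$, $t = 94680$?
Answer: $i \sqrt{64467504582} \approx 2.539 \cdot 10^{5} i$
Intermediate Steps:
$f = -64467413598$ ($f = \left(-167762\right) 384279 = -64467413598$)
$\sqrt{f - \left(t - 11 \left(-8\right) \left(-42\right)\right)} = \sqrt{-64467413598 - \left(94680 - 11 \left(-8\right) \left(-42\right)\right)} = \sqrt{-64467413598 - 90984} = \sqrt{-64467504582} = i \sqrt{64467504582}$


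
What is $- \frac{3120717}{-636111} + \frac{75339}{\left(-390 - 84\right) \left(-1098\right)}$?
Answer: $\frac{6881100291}{1362408404} \approx 5.0507$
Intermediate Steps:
$- \frac{3120717}{-636111} + \frac{75339}{\left(-390 - 84\right) \left(-1098\right)} = \left(-3120717\right) \left(- \frac{1}{636111}\right) + \frac{75339}{\left(-474\right) \left(-1098\right)} = \frac{1040239}{212037} + \frac{75339}{520452} = \frac{1040239}{212037} + 75339 \cdot \frac{1}{520452} = \frac{1040239}{212037} + \frac{8371}{57828} = \frac{6881100291}{1362408404}$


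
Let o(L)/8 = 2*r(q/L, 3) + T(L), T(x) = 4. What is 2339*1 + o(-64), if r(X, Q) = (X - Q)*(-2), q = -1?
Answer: 4933/2 ≈ 2466.5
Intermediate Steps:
r(X, Q) = -2*X + 2*Q
o(L) = 128 + 32/L (o(L) = 8*(2*(-(-2)/L + 2*3) + 4) = 8*(2*(2/L + 6) + 4) = 8*(2*(6 + 2/L) + 4) = 8*((12 + 4/L) + 4) = 8*(16 + 4/L) = 128 + 32/L)
2339*1 + o(-64) = 2339*1 + (128 + 32/(-64)) = 2339 + (128 + 32*(-1/64)) = 2339 + (128 - 1/2) = 2339 + 255/2 = 4933/2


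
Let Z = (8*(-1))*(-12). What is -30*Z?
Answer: -2880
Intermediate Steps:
Z = 96 (Z = -8*(-12) = 96)
-30*Z = -30*96 = -2880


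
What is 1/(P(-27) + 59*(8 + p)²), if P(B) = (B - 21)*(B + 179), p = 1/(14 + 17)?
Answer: -961/3353397 ≈ -0.00028657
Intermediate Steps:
p = 1/31 ≈ 0.032258
P(B) = (-21 + B)*(179 + B)
1/(P(-27) + 59*(8 + p)²) = 1/((-3759 + (-27)² + 158*(-27)) + 59*(8 + 1/31)²) = 1/((-3759 + 729 - 4266) + 59*(249/31)²) = 1/(-7296 + 59*(62001/961)) = 1/(-7296 + 3658059/961) = 1/(-3353397/961) = -961/3353397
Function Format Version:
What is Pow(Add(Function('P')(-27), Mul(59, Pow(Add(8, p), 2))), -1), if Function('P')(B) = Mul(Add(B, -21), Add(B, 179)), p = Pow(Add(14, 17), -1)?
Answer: Rational(-961, 3353397) ≈ -0.00028657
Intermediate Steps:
p = Rational(1, 31) (p = Pow(31, -1) = Rational(1, 31) ≈ 0.032258)
Function('P')(B) = Mul(Add(-21, B), Add(179, B))
Pow(Add(Function('P')(-27), Mul(59, Pow(Add(8, p), 2))), -1) = Pow(Add(Add(-3759, Pow(-27, 2), Mul(158, -27)), Mul(59, Pow(Add(8, Rational(1, 31)), 2))), -1) = Pow(Add(Add(-3759, 729, -4266), Mul(59, Pow(Rational(249, 31), 2))), -1) = Pow(Add(-7296, Mul(59, Rational(62001, 961))), -1) = Pow(Add(-7296, Rational(3658059, 961)), -1) = Pow(Rational(-3353397, 961), -1) = Rational(-961, 3353397)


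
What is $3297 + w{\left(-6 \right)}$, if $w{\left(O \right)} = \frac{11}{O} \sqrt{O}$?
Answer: $3297 - \frac{11 i \sqrt{6}}{6} \approx 3297.0 - 4.4907 i$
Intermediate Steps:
$w{\left(O \right)} = \frac{11}{\sqrt{O}}$
$3297 + w{\left(-6 \right)} = 3297 + \frac{11}{i \sqrt{6}} = 3297 + 11 \left(- \frac{i \sqrt{6}}{6}\right) = 3297 - \frac{11 i \sqrt{6}}{6}$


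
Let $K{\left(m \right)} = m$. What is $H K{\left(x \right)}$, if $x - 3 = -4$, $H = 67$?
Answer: $-67$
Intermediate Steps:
$x = -1$ ($x = 3 - 4 = -1$)
$H K{\left(x \right)} = 67 \left(-1\right) = -67$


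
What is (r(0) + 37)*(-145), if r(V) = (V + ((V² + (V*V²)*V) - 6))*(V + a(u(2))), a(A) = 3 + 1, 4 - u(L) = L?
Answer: -1885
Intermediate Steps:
u(L) = 4 - L
a(A) = 4
r(V) = (4 + V)*(-6 + V + V² + V⁴) (r(V) = (V + ((V² + (V*V²)*V) - 6))*(V + 4) = (V + ((V² + V³*V) - 6))*(4 + V) = (V + ((V² + V⁴) - 6))*(4 + V) = (V + (-6 + V² + V⁴))*(4 + V) = (-6 + V + V² + V⁴)*(4 + V) = (4 + V)*(-6 + V + V² + V⁴))
(r(0) + 37)*(-145) = ((-24 + 0³ + 0⁵ - 2*0 + 4*0⁴ + 5*0²) + 37)*(-145) = ((-24 + 0 + 0 + 0 + 4*0 + 5*0) + 37)*(-145) = ((-24 + 0 + 0 + 0 + 0 + 0) + 37)*(-145) = (-24 + 37)*(-145) = 13*(-145) = -1885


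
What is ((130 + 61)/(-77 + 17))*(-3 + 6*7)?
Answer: -2483/20 ≈ -124.15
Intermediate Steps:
((130 + 61)/(-77 + 17))*(-3 + 6*7) = (191/(-60))*(-3 + 42) = (191*(-1/60))*39 = -191/60*39 = -2483/20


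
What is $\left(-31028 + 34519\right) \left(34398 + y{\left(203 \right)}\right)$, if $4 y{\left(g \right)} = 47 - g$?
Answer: $119947269$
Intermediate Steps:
$y{\left(g \right)} = \frac{47}{4} - \frac{g}{4}$ ($y{\left(g \right)} = \frac{47 - g}{4} = \frac{47}{4} - \frac{g}{4}$)
$\left(-31028 + 34519\right) \left(34398 + y{\left(203 \right)}\right) = \left(-31028 + 34519\right) \left(34398 + \left(\frac{47}{4} - \frac{203}{4}\right)\right) = 3491 \left(34398 + \left(\frac{47}{4} - \frac{203}{4}\right)\right) = 3491 \left(34398 - 39\right) = 3491 \cdot 34359 = 119947269$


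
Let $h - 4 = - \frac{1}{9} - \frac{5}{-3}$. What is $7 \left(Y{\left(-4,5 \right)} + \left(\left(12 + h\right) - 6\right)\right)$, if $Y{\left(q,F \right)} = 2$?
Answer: $\frac{854}{9} \approx 94.889$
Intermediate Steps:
$h = \frac{50}{9}$ ($h = 4 - \left(\frac{1}{9} - \frac{5}{3}\right) = 4 - - \frac{14}{9} = 4 + \left(- \frac{1}{9} + \frac{5}{3}\right) = 4 + \frac{14}{9} = \frac{50}{9} \approx 5.5556$)
$7 \left(Y{\left(-4,5 \right)} + \left(\left(12 + h\right) - 6\right)\right) = 7 \left(2 + \left(\left(12 + \frac{50}{9}\right) - 6\right)\right) = 7 \left(2 + \left(\frac{158}{9} - 6\right)\right) = 7 \left(2 + \frac{104}{9}\right) = 7 \cdot \frac{122}{9} = \frac{854}{9}$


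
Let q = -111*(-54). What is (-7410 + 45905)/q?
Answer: 38495/5994 ≈ 6.4223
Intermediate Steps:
q = 5994
(-7410 + 45905)/q = (-7410 + 45905)/5994 = 38495*(1/5994) = 38495/5994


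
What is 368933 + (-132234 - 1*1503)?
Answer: 235196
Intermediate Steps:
368933 + (-132234 - 1*1503) = 368933 + (-132234 - 1503) = 368933 - 133737 = 235196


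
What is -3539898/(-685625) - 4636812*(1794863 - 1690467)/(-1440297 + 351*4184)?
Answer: -110628902920331758/6464758125 ≈ -1.7113e+7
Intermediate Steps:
-3539898/(-685625) - 4636812*(1794863 - 1690467)/(-1440297 + 351*4184) = -3539898*(-1/685625) - 4636812*104396/(-1440297 + 1468584) = 3539898/685625 - 4636812/(28287*(1/104396)) = 3539898/685625 - 4636812/28287/104396 = 3539898/685625 - 4636812*104396/28287 = 3539898/685625 - 161354875184/9429 = -110628902920331758/6464758125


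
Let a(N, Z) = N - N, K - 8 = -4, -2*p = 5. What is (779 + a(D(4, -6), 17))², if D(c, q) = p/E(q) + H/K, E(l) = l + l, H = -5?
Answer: 606841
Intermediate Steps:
p = -5/2 (p = -½*5 = -5/2 ≈ -2.5000)
K = 4 (K = 8 - 4 = 4)
E(l) = 2*l
D(c, q) = -5/4 - 5/(4*q) (D(c, q) = -5*1/(2*q)/2 - 5/4 = -5/(4*q) - 5*¼ = -5/(4*q) - 5/4 = -5/4 - 5/(4*q))
a(N, Z) = 0
(779 + a(D(4, -6), 17))² = (779 + 0)² = 779² = 606841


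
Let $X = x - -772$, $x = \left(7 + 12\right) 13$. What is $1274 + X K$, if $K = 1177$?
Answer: $1200637$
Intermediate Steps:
$x = 247$ ($x = 19 \cdot 13 = 247$)
$X = 1019$ ($X = 247 - -772 = 247 + 772 = 1019$)
$1274 + X K = 1274 + 1019 \cdot 1177 = 1274 + 1199363 = 1200637$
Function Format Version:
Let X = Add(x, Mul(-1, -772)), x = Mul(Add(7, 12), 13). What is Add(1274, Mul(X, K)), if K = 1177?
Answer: 1200637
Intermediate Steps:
x = 247 (x = Mul(19, 13) = 247)
X = 1019 (X = Add(247, Mul(-1, -772)) = Add(247, 772) = 1019)
Add(1274, Mul(X, K)) = Add(1274, Mul(1019, 1177)) = Add(1274, 1199363) = 1200637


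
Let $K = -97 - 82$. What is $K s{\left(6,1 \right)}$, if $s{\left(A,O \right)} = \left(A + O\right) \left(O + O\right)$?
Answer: $-2506$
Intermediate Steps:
$K = -179$
$s{\left(A,O \right)} = 2 O \left(A + O\right)$ ($s{\left(A,O \right)} = \left(A + O\right) 2 O = 2 O \left(A + O\right)$)
$K s{\left(6,1 \right)} = - 179 \cdot 2 \cdot 1 \left(6 + 1\right) = - 179 \cdot 2 \cdot 1 \cdot 7 = \left(-179\right) 14 = -2506$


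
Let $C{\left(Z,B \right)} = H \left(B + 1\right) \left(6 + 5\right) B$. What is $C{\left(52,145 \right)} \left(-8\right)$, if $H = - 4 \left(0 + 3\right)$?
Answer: $22355520$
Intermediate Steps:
$H = -12$ ($H = \left(-4\right) 3 = -12$)
$C{\left(Z,B \right)} = B \left(-132 - 132 B\right)$ ($C{\left(Z,B \right)} = - 12 \left(B + 1\right) \left(6 + 5\right) B = - 12 \left(1 + B\right) 11 B = - 12 \left(11 + 11 B\right) B = \left(-132 - 132 B\right) B = B \left(-132 - 132 B\right)$)
$C{\left(52,145 \right)} \left(-8\right) = \left(-132\right) 145 \left(1 + 145\right) \left(-8\right) = \left(-132\right) 145 \cdot 146 \left(-8\right) = \left(-2794440\right) \left(-8\right) = 22355520$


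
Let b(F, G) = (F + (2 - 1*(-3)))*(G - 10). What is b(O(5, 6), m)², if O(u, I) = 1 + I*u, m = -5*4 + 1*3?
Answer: 944784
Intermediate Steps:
m = -17 (m = -20 + 3 = -17)
b(F, G) = (-10 + G)*(5 + F) (b(F, G) = (F + (2 + 3))*(-10 + G) = (F + 5)*(-10 + G) = (5 + F)*(-10 + G) = (-10 + G)*(5 + F))
b(O(5, 6), m)² = (-50 - 10*(1 + 6*5) + 5*(-17) + (1 + 6*5)*(-17))² = (-50 - 10*(1 + 30) - 85 + (1 + 30)*(-17))² = (-50 - 10*31 - 85 + 31*(-17))² = (-50 - 310 - 85 - 527)² = (-972)² = 944784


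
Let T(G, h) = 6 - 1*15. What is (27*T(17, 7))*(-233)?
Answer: 56619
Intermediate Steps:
T(G, h) = -9 (T(G, h) = 6 - 15 = -9)
(27*T(17, 7))*(-233) = (27*(-9))*(-233) = -243*(-233) = 56619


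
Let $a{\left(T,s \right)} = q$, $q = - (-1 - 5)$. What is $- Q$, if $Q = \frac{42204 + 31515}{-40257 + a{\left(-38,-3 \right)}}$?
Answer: $\frac{24573}{13417} \approx 1.8315$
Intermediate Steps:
$q = 6$ ($q = \left(-1\right) \left(-6\right) = 6$)
$a{\left(T,s \right)} = 6$
$Q = - \frac{24573}{13417}$ ($Q = \frac{42204 + 31515}{-40257 + 6} = \frac{73719}{-40251} = 73719 \left(- \frac{1}{40251}\right) = - \frac{24573}{13417} \approx -1.8315$)
$- Q = \left(-1\right) \left(- \frac{24573}{13417}\right) = \frac{24573}{13417}$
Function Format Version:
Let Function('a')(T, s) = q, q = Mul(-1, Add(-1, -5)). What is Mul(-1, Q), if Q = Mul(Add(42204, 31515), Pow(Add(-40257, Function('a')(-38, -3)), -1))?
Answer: Rational(24573, 13417) ≈ 1.8315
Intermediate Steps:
q = 6 (q = Mul(-1, -6) = 6)
Function('a')(T, s) = 6
Q = Rational(-24573, 13417) (Q = Mul(Add(42204, 31515), Pow(Add(-40257, 6), -1)) = Mul(73719, Pow(-40251, -1)) = Mul(73719, Rational(-1, 40251)) = Rational(-24573, 13417) ≈ -1.8315)
Mul(-1, Q) = Mul(-1, Rational(-24573, 13417)) = Rational(24573, 13417)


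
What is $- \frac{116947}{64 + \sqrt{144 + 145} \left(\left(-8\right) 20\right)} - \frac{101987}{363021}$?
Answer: $\frac{508233005}{11616672} \approx 43.75$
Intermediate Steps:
$- \frac{116947}{64 + \sqrt{144 + 145} \left(\left(-8\right) 20\right)} - \frac{101987}{363021} = - \frac{116947}{64 + \sqrt{289} \left(-160\right)} - \frac{101987}{363021} = - \frac{116947}{64 + 17 \left(-160\right)} - \frac{101987}{363021} = - \frac{116947}{64 - 2720} - \frac{101987}{363021} = - \frac{116947}{-2656} - \frac{101987}{363021} = \left(-116947\right) \left(- \frac{1}{2656}\right) - \frac{101987}{363021} = \frac{1409}{32} - \frac{101987}{363021} = \frac{508233005}{11616672}$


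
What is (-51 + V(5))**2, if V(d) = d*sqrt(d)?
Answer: 2726 - 510*sqrt(5) ≈ 1585.6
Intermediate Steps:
V(d) = d**(3/2)
(-51 + V(5))**2 = (-51 + 5**(3/2))**2 = (-51 + 5*sqrt(5))**2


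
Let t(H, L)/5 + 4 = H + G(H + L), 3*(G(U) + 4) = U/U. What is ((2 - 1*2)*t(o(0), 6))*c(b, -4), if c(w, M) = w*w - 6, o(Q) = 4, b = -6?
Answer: 0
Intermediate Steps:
c(w, M) = -6 + w**2 (c(w, M) = w**2 - 6 = -6 + w**2)
G(U) = -11/3 (G(U) = -4 + (U/U)/3 = -4 + (1/3)*1 = -4 + 1/3 = -11/3)
t(H, L) = -115/3 + 5*H (t(H, L) = -20 + 5*(H - 11/3) = -20 + 5*(-11/3 + H) = -20 + (-55/3 + 5*H) = -115/3 + 5*H)
((2 - 1*2)*t(o(0), 6))*c(b, -4) = ((2 - 1*2)*(-115/3 + 5*4))*(-6 + (-6)**2) = ((2 - 2)*(-115/3 + 20))*(-6 + 36) = (0*(-55/3))*30 = 0*30 = 0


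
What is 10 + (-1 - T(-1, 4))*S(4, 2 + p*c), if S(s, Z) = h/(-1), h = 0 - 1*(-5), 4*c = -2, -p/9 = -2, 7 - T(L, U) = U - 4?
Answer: 50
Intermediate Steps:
T(L, U) = 11 - U (T(L, U) = 7 - (U - 4) = 7 - (-4 + U) = 7 + (4 - U) = 11 - U)
p = 18 (p = -9*(-2) = 18)
c = -½ (c = (¼)*(-2) = -½ ≈ -0.50000)
h = 5 (h = 0 + 5 = 5)
S(s, Z) = -5 (S(s, Z) = 5/(-1) = 5*(-1) = -5)
10 + (-1 - T(-1, 4))*S(4, 2 + p*c) = 10 + (-1 - (11 - 1*4))*(-5) = 10 + (-1 - (11 - 4))*(-5) = 10 + (-1 - 1*7)*(-5) = 10 + (-1 - 7)*(-5) = 10 - 8*(-5) = 10 + 40 = 50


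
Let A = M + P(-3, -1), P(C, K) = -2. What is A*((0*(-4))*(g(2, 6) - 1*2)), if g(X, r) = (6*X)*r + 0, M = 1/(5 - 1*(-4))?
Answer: 0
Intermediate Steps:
M = 1/9 (M = 1/(5 + 4) = 1/9 ≈ 0.11111)
g(X, r) = 6*X*r (g(X, r) = 6*X*r + 0 = 6*X*r)
A = -17/9 (A = 1/9 - 2 = -17/9 ≈ -1.8889)
A*((0*(-4))*(g(2, 6) - 1*2)) = -17*0*(-4)*(6*2*6 - 1*2)/9 = -0*(72 - 2) = -0*70 = -17/9*0 = 0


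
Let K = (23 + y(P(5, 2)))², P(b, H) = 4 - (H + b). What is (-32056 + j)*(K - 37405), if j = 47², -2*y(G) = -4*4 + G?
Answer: 4339604565/4 ≈ 1.0849e+9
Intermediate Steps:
P(b, H) = 4 - H - b (P(b, H) = 4 + (-H - b) = 4 - H - b)
y(G) = 8 - G/2 (y(G) = -(-4*4 + G)/2 = -(-16 + G)/2 = 8 - G/2)
j = 2209
K = 4225/4 (K = (23 + (8 - (4 - 1*2 - 1*5)/2))² = (23 + (8 - (4 - 2 - 5)/2))² = (23 + (8 - ½*(-3)))² = (23 + (8 + 3/2))² = (23 + 19/2)² = (65/2)² = 4225/4 ≈ 1056.3)
(-32056 + j)*(K - 37405) = (-32056 + 2209)*(4225/4 - 37405) = -29847*(-145395/4) = 4339604565/4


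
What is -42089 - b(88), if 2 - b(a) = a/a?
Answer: -42090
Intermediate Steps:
b(a) = 1 (b(a) = 2 - a/a = 2 - 1*1 = 2 - 1 = 1)
-42089 - b(88) = -42089 - 1*1 = -42089 - 1 = -42090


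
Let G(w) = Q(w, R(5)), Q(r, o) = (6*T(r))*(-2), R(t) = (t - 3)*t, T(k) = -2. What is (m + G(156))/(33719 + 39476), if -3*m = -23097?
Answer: 7723/73195 ≈ 0.10551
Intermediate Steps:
m = 7699 (m = -1/3*(-23097) = 7699)
R(t) = t*(-3 + t) (R(t) = (-3 + t)*t = t*(-3 + t))
Q(r, o) = 24 (Q(r, o) = (6*(-2))*(-2) = -12*(-2) = 24)
G(w) = 24
(m + G(156))/(33719 + 39476) = (7699 + 24)/(33719 + 39476) = 7723/73195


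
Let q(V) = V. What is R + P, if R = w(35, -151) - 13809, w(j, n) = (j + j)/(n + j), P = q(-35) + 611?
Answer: -767549/58 ≈ -13234.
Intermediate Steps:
P = 576 (P = -35 + 611 = 576)
w(j, n) = 2*j/(j + n) (w(j, n) = (2*j)/(j + n) = 2*j/(j + n))
R = -800957/58 (R = 2*35/(35 - 151) - 13809 = 2*35/(-116) - 13809 = 2*35*(-1/116) - 13809 = -35/58 - 13809 = -800957/58 ≈ -13810.)
R + P = -800957/58 + 576 = -767549/58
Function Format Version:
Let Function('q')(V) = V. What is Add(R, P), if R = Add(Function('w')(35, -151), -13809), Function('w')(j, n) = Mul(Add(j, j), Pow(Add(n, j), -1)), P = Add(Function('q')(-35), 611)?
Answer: Rational(-767549, 58) ≈ -13234.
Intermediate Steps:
P = 576 (P = Add(-35, 611) = 576)
Function('w')(j, n) = Mul(2, j, Pow(Add(j, n), -1)) (Function('w')(j, n) = Mul(Mul(2, j), Pow(Add(j, n), -1)) = Mul(2, j, Pow(Add(j, n), -1)))
R = Rational(-800957, 58) (R = Add(Mul(2, 35, Pow(Add(35, -151), -1)), -13809) = Add(Mul(2, 35, Pow(-116, -1)), -13809) = Add(Mul(2, 35, Rational(-1, 116)), -13809) = Add(Rational(-35, 58), -13809) = Rational(-800957, 58) ≈ -13810.)
Add(R, P) = Add(Rational(-800957, 58), 576) = Rational(-767549, 58)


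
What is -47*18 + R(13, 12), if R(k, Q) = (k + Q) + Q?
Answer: -809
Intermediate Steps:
R(k, Q) = k + 2*Q (R(k, Q) = (Q + k) + Q = k + 2*Q)
-47*18 + R(13, 12) = -47*18 + (13 + 2*12) = -846 + (13 + 24) = -846 + 37 = -809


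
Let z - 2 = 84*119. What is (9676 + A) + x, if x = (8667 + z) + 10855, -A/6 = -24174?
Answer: 184240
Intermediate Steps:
z = 9998 (z = 2 + 84*119 = 2 + 9996 = 9998)
A = 145044 (A = -6*(-24174) = 145044)
x = 29520 (x = (8667 + 9998) + 10855 = 18665 + 10855 = 29520)
(9676 + A) + x = (9676 + 145044) + 29520 = 154720 + 29520 = 184240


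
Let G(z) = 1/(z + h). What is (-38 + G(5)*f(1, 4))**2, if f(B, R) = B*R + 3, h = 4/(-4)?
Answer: 21025/16 ≈ 1314.1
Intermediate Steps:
h = -1 (h = 4*(-1/4) = -1)
f(B, R) = 3 + B*R
G(z) = 1/(-1 + z) (G(z) = 1/(z - 1) = 1/(-1 + z))
(-38 + G(5)*f(1, 4))**2 = (-38 + (3 + 1*4)/(-1 + 5))**2 = (-38 + (3 + 4)/4)**2 = (-38 + (1/4)*7)**2 = (-38 + 7/4)**2 = (-145/4)**2 = 21025/16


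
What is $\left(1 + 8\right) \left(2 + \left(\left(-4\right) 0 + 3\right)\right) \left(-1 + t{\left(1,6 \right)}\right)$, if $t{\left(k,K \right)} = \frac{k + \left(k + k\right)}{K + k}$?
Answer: $- \frac{180}{7} \approx -25.714$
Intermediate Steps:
$t{\left(k,K \right)} = \frac{3 k}{K + k}$ ($t{\left(k,K \right)} = \frac{k + 2 k}{K + k} = \frac{3 k}{K + k}$)
$\left(1 + 8\right) \left(2 + \left(\left(-4\right) 0 + 3\right)\right) \left(-1 + t{\left(1,6 \right)}\right) = \left(1 + 8\right) \left(2 + \left(\left(-4\right) 0 + 3\right)\right) \left(-1 + 3 \cdot 1 \frac{1}{6 + 1}\right) = 9 \left(2 + \left(0 + 3\right)\right) \left(-1 + 3 \cdot 1 \cdot \frac{1}{7}\right) = 9 \left(2 + 3\right) \left(-1 + 3 \cdot 1 \cdot \frac{1}{7}\right) = 9 \cdot 5 \left(-1 + \frac{3}{7}\right) = 45 \left(- \frac{4}{7}\right) = - \frac{180}{7}$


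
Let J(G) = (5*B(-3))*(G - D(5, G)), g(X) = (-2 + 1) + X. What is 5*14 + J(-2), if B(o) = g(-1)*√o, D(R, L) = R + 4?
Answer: 70 + 110*I*√3 ≈ 70.0 + 190.53*I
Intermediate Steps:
D(R, L) = 4 + R
g(X) = -1 + X
B(o) = -2*√o (B(o) = (-1 - 1)*√o = -2*√o)
J(G) = -10*I*√3*(-9 + G) (J(G) = (5*(-2*I*√3))*(G - (4 + 5)) = (5*(-2*I*√3))*(G - 1*9) = (5*(-2*I*√3))*(G - 9) = (-10*I*√3)*(-9 + G) = -10*I*√3*(-9 + G))
5*14 + J(-2) = 5*14 + 10*I*√3*(9 - 1*(-2)) = 70 + 10*I*√3*(9 + 2) = 70 + 10*I*√3*11 = 70 + 110*I*√3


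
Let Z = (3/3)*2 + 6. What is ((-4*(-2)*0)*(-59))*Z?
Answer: 0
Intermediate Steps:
Z = 8 (Z = (3*(1/3))*2 + 6 = 1*2 + 6 = 2 + 6 = 8)
((-4*(-2)*0)*(-59))*Z = ((-4*(-2)*0)*(-59))*8 = ((8*0)*(-59))*8 = (0*(-59))*8 = 0*8 = 0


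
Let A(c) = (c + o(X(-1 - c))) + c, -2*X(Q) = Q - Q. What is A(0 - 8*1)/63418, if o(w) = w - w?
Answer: -8/31709 ≈ -0.00025229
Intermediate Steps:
X(Q) = 0 (X(Q) = -(Q - Q)/2 = -1/2*0 = 0)
o(w) = 0
A(c) = 2*c (A(c) = (c + 0) + c = c + c = 2*c)
A(0 - 8*1)/63418 = (2*(0 - 8*1))/63418 = (2*(0 - 8))*(1/63418) = (2*(-8))*(1/63418) = -16*1/63418 = -8/31709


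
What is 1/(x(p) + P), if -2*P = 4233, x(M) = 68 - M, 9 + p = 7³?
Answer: -2/4765 ≈ -0.00041973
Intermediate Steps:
p = 334 (p = -9 + 7³ = -9 + 343 = 334)
P = -4233/2 (P = -½*4233 = -4233/2 ≈ -2116.5)
1/(x(p) + P) = 1/((68 - 1*334) - 4233/2) = 1/((68 - 334) - 4233/2) = 1/(-266 - 4233/2) = 1/(-4765/2) = -2/4765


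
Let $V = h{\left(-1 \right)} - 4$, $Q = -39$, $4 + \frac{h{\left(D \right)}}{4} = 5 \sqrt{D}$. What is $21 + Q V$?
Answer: $801 - 780 i \approx 801.0 - 780.0 i$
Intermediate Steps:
$h{\left(D \right)} = -16 + 20 \sqrt{D}$ ($h{\left(D \right)} = -16 + 4 \cdot 5 \sqrt{D} = -16 + 20 \sqrt{D}$)
$V = -20 + 20 i$ ($V = \left(-16 + 20 \sqrt{-1}\right) - 4 = \left(-16 + 20 i\right) - 4 = -20 + 20 i \approx -20.0 + 20.0 i$)
$21 + Q V = 21 - 39 \left(-20 + 20 i\right) = 21 + \left(780 - 780 i\right) = 801 - 780 i$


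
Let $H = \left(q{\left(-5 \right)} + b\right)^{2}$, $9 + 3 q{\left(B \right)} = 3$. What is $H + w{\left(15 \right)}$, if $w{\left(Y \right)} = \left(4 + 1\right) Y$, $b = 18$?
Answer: $331$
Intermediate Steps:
$q{\left(B \right)} = -2$ ($q{\left(B \right)} = -3 + \frac{1}{3} \cdot 3 = -3 + 1 = -2$)
$H = 256$ ($H = \left(-2 + 18\right)^{2} = 16^{2} = 256$)
$w{\left(Y \right)} = 5 Y$
$H + w{\left(15 \right)} = 256 + 5 \cdot 15 = 256 + 75 = 331$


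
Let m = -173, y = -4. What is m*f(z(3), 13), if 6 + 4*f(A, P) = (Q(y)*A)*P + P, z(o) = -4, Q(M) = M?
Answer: -37195/4 ≈ -9298.8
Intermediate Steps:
f(A, P) = -3/2 + P/4 - A*P (f(A, P) = -3/2 + ((-4*A)*P + P)/4 = -3/2 + (-4*A*P + P)/4 = -3/2 + (P - 4*A*P)/4 = -3/2 + (P/4 - A*P) = -3/2 + P/4 - A*P)
m*f(z(3), 13) = -173*(-3/2 + (1/4)*13 - 1*(-4)*13) = -173*(-3/2 + 13/4 + 52) = -173*215/4 = -37195/4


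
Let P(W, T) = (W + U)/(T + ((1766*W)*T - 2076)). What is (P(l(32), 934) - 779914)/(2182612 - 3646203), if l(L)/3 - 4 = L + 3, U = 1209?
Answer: 75255386035679/141224680803673 ≈ 0.53288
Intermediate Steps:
l(L) = 21 + 3*L (l(L) = 12 + 3*(L + 3) = 12 + 3*(3 + L) = 12 + (9 + 3*L) = 21 + 3*L)
P(W, T) = (1209 + W)/(-2076 + T + 1766*T*W) (P(W, T) = (W + 1209)/(T + ((1766*W)*T - 2076)) = (1209 + W)/(T + (1766*T*W - 2076)) = (1209 + W)/(T + (-2076 + 1766*T*W)) = (1209 + W)/(-2076 + T + 1766*T*W))
(P(l(32), 934) - 779914)/(2182612 - 3646203) = ((1209 + (21 + 3*32))/(-2076 + 934 + 1766*934*(21 + 3*32)) - 779914)/(2182612 - 3646203) = ((1209 + (21 + 96))/(-2076 + 934 + 1766*934*(21 + 96)) - 779914)/(-1463591) = ((1209 + 117)/(-2076 + 934 + 1766*934*117) - 779914)*(-1/1463591) = (1326/(-2076 + 934 + 192984948) - 779914)*(-1/1463591) = (1326/192983806 - 779914)*(-1/1463591) = ((1/192983806)*1326 - 779914)*(-1/1463591) = (663/96491903 - 779914)*(-1/1463591) = -75255386035679/96491903*(-1/1463591) = 75255386035679/141224680803673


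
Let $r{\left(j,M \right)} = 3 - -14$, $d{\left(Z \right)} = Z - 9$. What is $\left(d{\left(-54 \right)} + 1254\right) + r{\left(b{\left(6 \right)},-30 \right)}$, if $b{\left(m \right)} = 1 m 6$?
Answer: $1208$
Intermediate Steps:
$b{\left(m \right)} = 6 m$ ($b{\left(m \right)} = m 6 = 6 m$)
$d{\left(Z \right)} = -9 + Z$
$r{\left(j,M \right)} = 17$ ($r{\left(j,M \right)} = 3 + 14 = 17$)
$\left(d{\left(-54 \right)} + 1254\right) + r{\left(b{\left(6 \right)},-30 \right)} = \left(\left(-9 - 54\right) + 1254\right) + 17 = \left(-63 + 1254\right) + 17 = 1191 + 17 = 1208$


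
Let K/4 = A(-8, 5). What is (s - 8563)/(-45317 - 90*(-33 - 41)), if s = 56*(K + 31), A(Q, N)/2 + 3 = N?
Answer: 5931/38657 ≈ 0.15343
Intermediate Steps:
A(Q, N) = -6 + 2*N
K = 16 (K = 4*(-6 + 2*5) = 4*(-6 + 10) = 4*4 = 16)
s = 2632 (s = 56*(16 + 31) = 56*47 = 2632)
(s - 8563)/(-45317 - 90*(-33 - 41)) = (2632 - 8563)/(-45317 - 90*(-33 - 41)) = -5931/(-45317 - 90*(-74)) = -5931/(-45317 + 6660) = -5931/(-38657) = -5931*(-1/38657) = 5931/38657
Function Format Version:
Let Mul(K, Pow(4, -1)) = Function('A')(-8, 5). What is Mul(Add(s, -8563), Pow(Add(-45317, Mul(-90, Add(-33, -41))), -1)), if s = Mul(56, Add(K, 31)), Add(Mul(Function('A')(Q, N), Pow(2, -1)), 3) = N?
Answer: Rational(5931, 38657) ≈ 0.15343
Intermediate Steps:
Function('A')(Q, N) = Add(-6, Mul(2, N))
K = 16 (K = Mul(4, Add(-6, Mul(2, 5))) = Mul(4, Add(-6, 10)) = Mul(4, 4) = 16)
s = 2632 (s = Mul(56, Add(16, 31)) = Mul(56, 47) = 2632)
Mul(Add(s, -8563), Pow(Add(-45317, Mul(-90, Add(-33, -41))), -1)) = Mul(Add(2632, -8563), Pow(Add(-45317, Mul(-90, Add(-33, -41))), -1)) = Mul(-5931, Pow(Add(-45317, Mul(-90, -74)), -1)) = Mul(-5931, Pow(Add(-45317, 6660), -1)) = Mul(-5931, Pow(-38657, -1)) = Mul(-5931, Rational(-1, 38657)) = Rational(5931, 38657)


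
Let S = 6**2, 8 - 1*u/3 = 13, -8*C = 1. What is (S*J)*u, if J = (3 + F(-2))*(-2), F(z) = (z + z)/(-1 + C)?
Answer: 7080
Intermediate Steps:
C = -1/8 (C = -1/8*1 = -1/8 ≈ -0.12500)
u = -15 (u = 24 - 3*13 = 24 - 39 = -15)
F(z) = -16*z/9 (F(z) = (z + z)/(-1 - 1/8) = (2*z)/(-9/8) = (2*z)*(-8/9) = -16*z/9)
S = 36
J = -118/9 (J = (3 - 16/9*(-2))*(-2) = (3 + 32/9)*(-2) = (59/9)*(-2) = -118/9 ≈ -13.111)
(S*J)*u = (36*(-118/9))*(-15) = -472*(-15) = 7080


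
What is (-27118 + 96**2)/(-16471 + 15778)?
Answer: 17902/693 ≈ 25.833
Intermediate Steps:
(-27118 + 96**2)/(-16471 + 15778) = (-27118 + 9216)/(-693) = -17902*(-1/693) = 17902/693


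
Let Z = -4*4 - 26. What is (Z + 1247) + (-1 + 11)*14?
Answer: 1345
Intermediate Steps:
Z = -42 (Z = -16 - 26 = -42)
(Z + 1247) + (-1 + 11)*14 = (-42 + 1247) + (-1 + 11)*14 = 1205 + 10*14 = 1205 + 140 = 1345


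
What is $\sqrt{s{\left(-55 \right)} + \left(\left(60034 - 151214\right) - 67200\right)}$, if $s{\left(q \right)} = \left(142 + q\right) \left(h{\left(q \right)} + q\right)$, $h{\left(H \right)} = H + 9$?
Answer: $i \sqrt{167167} \approx 408.86 i$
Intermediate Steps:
$h{\left(H \right)} = 9 + H$
$s{\left(q \right)} = \left(9 + 2 q\right) \left(142 + q\right)$ ($s{\left(q \right)} = \left(142 + q\right) \left(\left(9 + q\right) + q\right) = \left(142 + q\right) \left(9 + 2 q\right) = \left(9 + 2 q\right) \left(142 + q\right)$)
$\sqrt{s{\left(-55 \right)} + \left(\left(60034 - 151214\right) - 67200\right)} = \sqrt{\left(1278 + 2 \left(-55\right)^{2} + 293 \left(-55\right)\right) + \left(\left(60034 - 151214\right) - 67200\right)} = \sqrt{\left(1278 + 2 \cdot 3025 - 16115\right) - 158380} = \sqrt{\left(1278 + 6050 - 16115\right) - 158380} = \sqrt{-8787 - 158380} = \sqrt{-167167} = i \sqrt{167167}$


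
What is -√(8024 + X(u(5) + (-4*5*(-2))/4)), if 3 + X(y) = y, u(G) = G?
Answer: -14*√41 ≈ -89.644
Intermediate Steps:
X(y) = -3 + y
-√(8024 + X(u(5) + (-4*5*(-2))/4)) = -√(8024 + (-3 + (5 + (-4*5*(-2))/4))) = -√(8024 + (-3 + (5 - 20*(-2)*(¼)))) = -√(8024 + (-3 + (5 + 40*(¼)))) = -√(8024 + (-3 + (5 + 10))) = -√(8024 + (-3 + 15)) = -√(8024 + 12) = -√8036 = -14*√41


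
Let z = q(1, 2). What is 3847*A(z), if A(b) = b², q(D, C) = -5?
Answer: 96175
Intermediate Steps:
z = -5
3847*A(z) = 3847*(-5)² = 3847*25 = 96175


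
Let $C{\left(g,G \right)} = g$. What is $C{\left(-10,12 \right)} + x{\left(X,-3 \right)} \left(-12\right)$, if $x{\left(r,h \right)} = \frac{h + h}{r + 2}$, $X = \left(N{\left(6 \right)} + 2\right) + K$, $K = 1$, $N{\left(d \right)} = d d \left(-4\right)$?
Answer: $- \frac{1462}{139} \approx -10.518$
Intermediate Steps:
$N{\left(d \right)} = - 4 d^{2}$ ($N{\left(d \right)} = d^{2} \left(-4\right) = - 4 d^{2}$)
$X = -141$ ($X = \left(- 4 \cdot 6^{2} + 2\right) + 1 = \left(\left(-4\right) 36 + 2\right) + 1 = \left(-144 + 2\right) + 1 = -142 + 1 = -141$)
$x{\left(r,h \right)} = \frac{2 h}{2 + r}$
$C{\left(-10,12 \right)} + x{\left(X,-3 \right)} \left(-12\right) = -10 + 2 \left(-3\right) \frac{1}{2 - 141} \left(-12\right) = -10 + 2 \left(-3\right) \frac{1}{-139} \left(-12\right) = -10 + 2 \left(-3\right) \left(- \frac{1}{139}\right) \left(-12\right) = -10 + \frac{6}{139} \left(-12\right) = -10 - \frac{72}{139} = - \frac{1462}{139}$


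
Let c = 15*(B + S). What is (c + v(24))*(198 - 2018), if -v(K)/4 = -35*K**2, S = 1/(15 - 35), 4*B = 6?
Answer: -146804385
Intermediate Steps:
B = 3/2 (B = (1/4)*6 = 3/2 ≈ 1.5000)
S = -1/20 (S = 1/(-20) = -1/20 ≈ -0.050000)
v(K) = 140*K**2 (v(K) = -(-140)*K**2 = 140*K**2)
c = 87/4 (c = 15*(3/2 - 1/20) = 15*(29/20) = 87/4 ≈ 21.750)
(c + v(24))*(198 - 2018) = (87/4 + 140*24**2)*(198 - 2018) = (87/4 + 140*576)*(-1820) = (87/4 + 80640)*(-1820) = (322647/4)*(-1820) = -146804385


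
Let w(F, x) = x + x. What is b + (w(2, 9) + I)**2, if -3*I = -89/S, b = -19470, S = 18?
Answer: -55648799/2916 ≈ -19084.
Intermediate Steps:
w(F, x) = 2*x
I = 89/54 (I = -(-89)/(3*18) = -1/3*(-89/18) = 89/54 ≈ 1.6481)
b + (w(2, 9) + I)**2 = -19470 + (2*9 + 89/54)**2 = -19470 + (18 + 89/54)**2 = -19470 + (1061/54)**2 = -19470 + 1125721/2916 = -55648799/2916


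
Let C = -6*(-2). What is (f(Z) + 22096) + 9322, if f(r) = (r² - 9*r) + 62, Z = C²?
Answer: 50920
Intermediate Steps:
C = 12
Z = 144 (Z = 12² = 144)
f(r) = 62 + r² - 9*r
(f(Z) + 22096) + 9322 = ((62 + 144² - 9*144) + 22096) + 9322 = ((62 + 20736 - 1296) + 22096) + 9322 = (19502 + 22096) + 9322 = 41598 + 9322 = 50920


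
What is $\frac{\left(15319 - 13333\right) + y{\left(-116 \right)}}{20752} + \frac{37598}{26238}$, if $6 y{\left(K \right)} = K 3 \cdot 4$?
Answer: $\frac{206563787}{136122744} \approx 1.5175$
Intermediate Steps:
$y{\left(K \right)} = 2 K$ ($y{\left(K \right)} = \frac{K 3 \cdot 4}{6} = \frac{3 K 4}{6} = \frac{12 K}{6} = 2 K$)
$\frac{\left(15319 - 13333\right) + y{\left(-116 \right)}}{20752} + \frac{37598}{26238} = \frac{\left(15319 - 13333\right) + 2 \left(-116\right)}{20752} + \frac{37598}{26238} = \left(1986 - 232\right) \frac{1}{20752} + 37598 \cdot \frac{1}{26238} = 1754 \cdot \frac{1}{20752} + \frac{18799}{13119} = \frac{877}{10376} + \frac{18799}{13119} = \frac{206563787}{136122744}$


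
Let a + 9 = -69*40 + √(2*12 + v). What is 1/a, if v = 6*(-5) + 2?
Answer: -2769/7667365 - 2*I/7667365 ≈ -0.00036114 - 2.6085e-7*I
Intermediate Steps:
v = -28 (v = -30 + 2 = -28)
a = -2769 + 2*I (a = -9 + (-69*40 + √(2*12 - 28)) = -9 + (-2760 + √(24 - 28)) = -9 + (-2760 + √(-4)) = -9 + (-2760 + 2*I) = -2769 + 2*I ≈ -2769.0 + 2.0*I)
1/a = 1/(-2769 + 2*I) = (-2769 - 2*I)/7667365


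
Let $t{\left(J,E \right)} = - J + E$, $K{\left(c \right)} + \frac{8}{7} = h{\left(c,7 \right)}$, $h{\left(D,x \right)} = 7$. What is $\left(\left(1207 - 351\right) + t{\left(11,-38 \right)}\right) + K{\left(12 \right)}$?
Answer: $\frac{5690}{7} \approx 812.86$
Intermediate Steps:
$K{\left(c \right)} = \frac{41}{7}$ ($K{\left(c \right)} = - \frac{8}{7} + 7 = \frac{41}{7}$)
$t{\left(J,E \right)} = E - J$
$\left(\left(1207 - 351\right) + t{\left(11,-38 \right)}\right) + K{\left(12 \right)} = \left(\left(1207 - 351\right) - 49\right) + \frac{41}{7} = \left(856 - 49\right) + \frac{41}{7} = 807 + \frac{41}{7} = \frac{5690}{7}$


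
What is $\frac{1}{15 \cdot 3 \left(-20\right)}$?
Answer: $- \frac{1}{900} \approx -0.0011111$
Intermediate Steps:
$\frac{1}{15 \cdot 3 \left(-20\right)} = \frac{1}{45 \left(-20\right)} = \frac{1}{-900} = - \frac{1}{900}$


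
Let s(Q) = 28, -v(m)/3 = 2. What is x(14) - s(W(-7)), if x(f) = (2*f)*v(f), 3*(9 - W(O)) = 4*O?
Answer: -196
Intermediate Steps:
v(m) = -6 (v(m) = -3*2 = -6)
W(O) = 9 - 4*O/3
x(f) = -12*f (x(f) = (2*f)*(-6) = -12*f)
x(14) - s(W(-7)) = -12*14 - 1*28 = -168 - 28 = -196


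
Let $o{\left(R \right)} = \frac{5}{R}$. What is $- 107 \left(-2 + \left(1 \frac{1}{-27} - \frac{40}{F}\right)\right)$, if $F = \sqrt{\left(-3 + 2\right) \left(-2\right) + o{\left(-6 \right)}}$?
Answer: $\frac{5885}{27} + \frac{4280 \sqrt{42}}{7} \approx 4180.5$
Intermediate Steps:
$F = \frac{\sqrt{42}}{6}$ ($F = \sqrt{\left(-3 + 2\right) \left(-2\right) + \frac{5}{-6}} = \sqrt{\left(-1\right) \left(-2\right) + 5 \left(- \frac{1}{6}\right)} = \sqrt{2 - \frac{5}{6}} = \sqrt{\frac{7}{6}} = \frac{\sqrt{42}}{6} \approx 1.0801$)
$- 107 \left(-2 + \left(1 \frac{1}{-27} - \frac{40}{F}\right)\right) = - 107 \left(-2 + \left(1 \frac{1}{-27} - \frac{40}{\frac{1}{6} \sqrt{42}}\right)\right) = - 107 \left(-2 + \left(1 \left(- \frac{1}{27}\right) - 40 \frac{\sqrt{42}}{7}\right)\right) = - 107 \left(-2 - \left(\frac{1}{27} + \frac{40 \sqrt{42}}{7}\right)\right) = - 107 \left(- \frac{55}{27} - \frac{40 \sqrt{42}}{7}\right) = \frac{5885}{27} + \frac{4280 \sqrt{42}}{7}$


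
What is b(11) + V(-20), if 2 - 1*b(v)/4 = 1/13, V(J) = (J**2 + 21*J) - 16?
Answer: -368/13 ≈ -28.308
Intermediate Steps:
V(J) = -16 + J**2 + 21*J
b(v) = 100/13 (b(v) = 8 - 4/13 = 100/13)
b(11) + V(-20) = 100/13 + (-16 + (-20)**2 + 21*(-20)) = 100/13 + (-16 + 400 - 420) = 100/13 - 36 = -368/13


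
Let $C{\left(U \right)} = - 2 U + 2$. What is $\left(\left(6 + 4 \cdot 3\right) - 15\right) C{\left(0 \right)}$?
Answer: $6$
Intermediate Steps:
$C{\left(U \right)} = 2 - 2 U$
$\left(\left(6 + 4 \cdot 3\right) - 15\right) C{\left(0 \right)} = \left(\left(6 + 4 \cdot 3\right) - 15\right) \left(2 - 0\right) = \left(\left(6 + 12\right) - 15\right) \left(2 + 0\right) = \left(18 - 15\right) 2 = 3 \cdot 2 = 6$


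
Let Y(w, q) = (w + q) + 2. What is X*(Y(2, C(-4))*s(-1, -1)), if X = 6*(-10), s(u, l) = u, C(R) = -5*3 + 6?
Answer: -300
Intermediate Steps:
C(R) = -9 (C(R) = -15 + 6 = -9)
Y(w, q) = 2 + q + w (Y(w, q) = (q + w) + 2 = 2 + q + w)
X = -60
X*(Y(2, C(-4))*s(-1, -1)) = -60*(2 - 9 + 2)*(-1) = -(-300)*(-1) = -60*5 = -300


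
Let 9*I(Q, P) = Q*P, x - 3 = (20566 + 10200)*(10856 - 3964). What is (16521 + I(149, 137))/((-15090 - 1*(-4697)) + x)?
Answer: 84551/954129969 ≈ 8.8616e-5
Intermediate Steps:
x = 212039275 (x = 3 + (20566 + 10200)*(10856 - 3964) = 3 + 30766*6892 = 3 + 212039272 = 212039275)
I(Q, P) = P*Q/9 (I(Q, P) = (Q*P)/9 = (P*Q)/9 = P*Q/9)
(16521 + I(149, 137))/((-15090 - 1*(-4697)) + x) = (16521 + (1/9)*137*149)/((-15090 - 1*(-4697)) + 212039275) = (16521 + 20413/9)/((-15090 + 4697) + 212039275) = 169102/(9*(-10393 + 212039275)) = (169102/9)/212028882 = (169102/9)*(1/212028882) = 84551/954129969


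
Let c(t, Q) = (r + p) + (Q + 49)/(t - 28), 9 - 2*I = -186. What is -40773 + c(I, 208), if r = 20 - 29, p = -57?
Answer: -5676107/139 ≈ -40835.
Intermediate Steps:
I = 195/2 (I = 9/2 - 1/2*(-186) = 9/2 + 93 = 195/2 ≈ 97.500)
r = -9
c(t, Q) = -66 + (49 + Q)/(-28 + t) (c(t, Q) = (-9 - 57) + (Q + 49)/(t - 28) = -66 + (49 + Q)/(-28 + t))
-40773 + c(I, 208) = -40773 + (1897 + 208 - 66*195/2)/(-28 + 195/2) = -40773 + (1897 + 208 - 6435)/(139/2) = -40773 + (2/139)*(-4330) = -40773 - 8660/139 = -5676107/139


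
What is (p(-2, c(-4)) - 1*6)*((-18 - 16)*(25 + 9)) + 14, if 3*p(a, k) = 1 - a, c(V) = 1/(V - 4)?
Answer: 5794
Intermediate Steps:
c(V) = 1/(-4 + V)
p(a, k) = 1/3 - a/3 (p(a, k) = (1 - a)/3 = 1/3 - a/3)
(p(-2, c(-4)) - 1*6)*((-18 - 16)*(25 + 9)) + 14 = ((1/3 - 1/3*(-2)) - 1*6)*((-18 - 16)*(25 + 9)) + 14 = ((1/3 + 2/3) - 6)*(-34*34) + 14 = (1 - 6)*(-1156) + 14 = -5*(-1156) + 14 = 5780 + 14 = 5794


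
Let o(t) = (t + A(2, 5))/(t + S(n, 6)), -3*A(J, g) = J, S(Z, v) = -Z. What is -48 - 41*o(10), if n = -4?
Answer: -226/3 ≈ -75.333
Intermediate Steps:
A(J, g) = -J/3
o(t) = (-⅔ + t)/(4 + t) (o(t) = (t - ⅓*2)/(t - 1*(-4)) = (t - ⅔)/(t + 4) = (-⅔ + t)/(4 + t))
-48 - 41*o(10) = -48 - 41*(-⅔ + 10)/(4 + 10) = -48 - 41*28/(14*3) = -48 - 41*⅔ = -48 - 82/3 = -226/3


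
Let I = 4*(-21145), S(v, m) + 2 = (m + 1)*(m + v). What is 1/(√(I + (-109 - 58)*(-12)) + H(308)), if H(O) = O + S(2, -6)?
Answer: 163/94426 - I*√5161/47213 ≈ 0.0017262 - 0.0015216*I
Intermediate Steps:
S(v, m) = -2 + (1 + m)*(m + v) (S(v, m) = -2 + (m + 1)*(m + v) = -2 + (1 + m)*(m + v))
H(O) = 18 + O (H(O) = O + (-2 - 6 + 2 + (-6)² - 6*2) = O + (-2 - 6 + 2 + 36 - 12) = O + 18 = 18 + O)
I = -84580
1/(√(I + (-109 - 58)*(-12)) + H(308)) = 1/(√(-84580 + (-109 - 58)*(-12)) + (18 + 308)) = 1/(√(-84580 - 167*(-12)) + 326) = 1/(√(-84580 + 2004) + 326) = 1/(√(-82576) + 326) = 1/(4*I*√5161 + 326) = 1/(326 + 4*I*√5161)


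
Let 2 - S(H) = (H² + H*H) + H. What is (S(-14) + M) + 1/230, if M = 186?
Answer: -43699/230 ≈ -190.00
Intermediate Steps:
S(H) = 2 - H - 2*H² (S(H) = 2 - ((H² + H*H) + H) = 2 - ((H² + H²) + H) = 2 - (2*H² + H) = 2 - (H + 2*H²) = 2 + (-H - 2*H²) = 2 - H - 2*H²)
(S(-14) + M) + 1/230 = ((2 - 1*(-14) - 2*(-14)²) + 186) + 1/230 = ((2 + 14 - 2*196) + 186) + 1/230 = ((2 + 14 - 392) + 186) + 1/230 = (-376 + 186) + 1/230 = -190 + 1/230 = -43699/230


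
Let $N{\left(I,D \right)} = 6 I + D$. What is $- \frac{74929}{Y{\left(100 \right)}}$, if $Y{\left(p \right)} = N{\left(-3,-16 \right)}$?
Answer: $\frac{74929}{34} \approx 2203.8$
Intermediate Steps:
$N{\left(I,D \right)} = D + 6 I$
$Y{\left(p \right)} = -34$ ($Y{\left(p \right)} = -16 + 6 \left(-3\right) = -16 - 18 = -34$)
$- \frac{74929}{Y{\left(100 \right)}} = - \frac{74929}{-34} = \left(-74929\right) \left(- \frac{1}{34}\right) = \frac{74929}{34}$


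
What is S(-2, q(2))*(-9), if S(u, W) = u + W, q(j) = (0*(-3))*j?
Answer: 18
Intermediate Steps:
q(j) = 0 (q(j) = 0*j = 0)
S(u, W) = W + u
S(-2, q(2))*(-9) = (0 - 2)*(-9) = -2*(-9) = 18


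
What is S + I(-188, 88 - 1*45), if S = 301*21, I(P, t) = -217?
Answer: 6104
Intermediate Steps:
S = 6321
S + I(-188, 88 - 1*45) = 6321 - 217 = 6104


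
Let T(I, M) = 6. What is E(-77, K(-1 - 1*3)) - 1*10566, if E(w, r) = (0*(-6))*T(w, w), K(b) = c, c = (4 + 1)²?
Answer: -10566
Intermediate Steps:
c = 25 (c = 5² = 25)
K(b) = 25
E(w, r) = 0 (E(w, r) = (0*(-6))*6 = 0*6 = 0)
E(-77, K(-1 - 1*3)) - 1*10566 = 0 - 1*10566 = 0 - 10566 = -10566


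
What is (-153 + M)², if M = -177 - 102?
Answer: 186624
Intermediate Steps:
M = -279
(-153 + M)² = (-153 - 279)² = (-432)² = 186624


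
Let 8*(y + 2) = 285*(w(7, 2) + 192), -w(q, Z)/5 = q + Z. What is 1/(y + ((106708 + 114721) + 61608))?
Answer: 8/2306175 ≈ 3.4689e-6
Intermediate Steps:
w(q, Z) = -5*Z - 5*q (w(q, Z) = -5*(q + Z) = -5*(Z + q) = -5*Z - 5*q)
y = 41879/8 (y = -2 + (285*((-5*2 - 5*7) + 192))/8 = -2 + (285*((-10 - 35) + 192))/8 = -2 + (285*(-45 + 192))/8 = -2 + (285*147)/8 = -2 + (⅛)*41895 = -2 + 41895/8 = 41879/8 ≈ 5234.9)
1/(y + ((106708 + 114721) + 61608)) = 1/(41879/8 + ((106708 + 114721) + 61608)) = 1/(41879/8 + (221429 + 61608)) = 1/(41879/8 + 283037) = 1/(2306175/8) = 8/2306175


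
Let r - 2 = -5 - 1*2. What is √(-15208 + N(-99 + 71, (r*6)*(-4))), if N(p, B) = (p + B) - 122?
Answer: I*√15238 ≈ 123.44*I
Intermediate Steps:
r = -5 (r = 2 + (-5 - 1*2) = 2 + (-5 - 2) = 2 - 7 = -5)
N(p, B) = -122 + B + p (N(p, B) = (B + p) - 122 = -122 + B + p)
√(-15208 + N(-99 + 71, (r*6)*(-4))) = √(-15208 + (-122 - 5*6*(-4) + (-99 + 71))) = √(-15208 + (-122 - 30*(-4) - 28)) = √(-15208 + (-122 + 120 - 28)) = √(-15208 - 30) = √(-15238) = I*√15238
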